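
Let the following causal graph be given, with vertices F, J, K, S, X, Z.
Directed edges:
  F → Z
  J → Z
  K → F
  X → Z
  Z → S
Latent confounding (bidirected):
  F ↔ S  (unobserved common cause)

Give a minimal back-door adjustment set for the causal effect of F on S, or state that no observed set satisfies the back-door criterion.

F→S: no observed back-door set.

desc(F)\{F}={S,Z}; candidates ⊆ {J,K,X}.
F↔S: latent back-door arc(s) into F.
size 0: {}; under {} F still reaches {K,S} ∋ S.
size 1: {J}, {K}, {X}; under {J} F still reaches {K,S} ∋ S.
size 2: {J,K}, {J,X}, {K,X}; under {J,K} F still reaches {S} ∋ S.
F↔S cannot be blocked by any observed set — no back-door set.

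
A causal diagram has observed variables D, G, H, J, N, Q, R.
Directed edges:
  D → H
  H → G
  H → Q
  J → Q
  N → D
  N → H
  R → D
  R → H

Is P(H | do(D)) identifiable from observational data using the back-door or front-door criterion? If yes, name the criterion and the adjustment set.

desc(D)\{D}={G,H,Q}; candidates ⊆ {J,N,R}.
size 0: {}; under {} D still reaches {G,H,N,Q,R} ∋ H.
size 1: {J}, {N}, {R}; under {J} D still reaches {G,H,N,Q,R} ∋ H.
{N,R}: D⊥H given {N,R} in G with D→· removed — back-door holds.
P(H|do(D)) = Σ_{N,R} P(H|D,N,R)·P(N,R).

P(H|do(D)): backdoor, adjust for {N, R}.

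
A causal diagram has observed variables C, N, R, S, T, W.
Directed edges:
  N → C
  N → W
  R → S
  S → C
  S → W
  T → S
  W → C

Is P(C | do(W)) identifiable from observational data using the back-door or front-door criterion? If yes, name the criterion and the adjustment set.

desc(W)\{W}={C}; candidates ⊆ {N,R,S,T}.
size 0: {}; under {} W still reaches {C,N,R,S,T} ∋ C.
size 1: {N}, {R}, {S} …(+1); under {N} W still reaches {C,R,S,T} ∋ C.
{N,S}: W⊥C given {N,S} in G with W→· removed — back-door holds.
P(C|do(W)) = Σ_{N,S} P(C|W,N,S)·P(N,S).

P(C|do(W)): backdoor, adjust for {N, S}.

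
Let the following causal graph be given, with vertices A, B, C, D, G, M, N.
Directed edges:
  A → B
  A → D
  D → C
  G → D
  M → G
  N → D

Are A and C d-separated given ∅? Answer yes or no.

No — A and C are d-connected given ∅.

Bayes-Ball from A | ∅ reaches {B,C,D}.
C ∈ reach(A|∅) ⇒ A ⊥̸ C | ∅.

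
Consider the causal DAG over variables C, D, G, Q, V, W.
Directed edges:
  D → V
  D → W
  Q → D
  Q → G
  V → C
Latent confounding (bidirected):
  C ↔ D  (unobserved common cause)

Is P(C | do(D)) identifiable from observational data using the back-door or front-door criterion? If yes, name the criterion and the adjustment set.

P(C|do(D)): frontdoor, adjust for {V}.

desc(D)\{D}={C,V,W}; candidates ⊆ {G,Q}.
D↔C: latent back-door arc(s) into D.
size 0: {}; under {} D still reaches {C,G,Q} ∋ C.
size 1: {G}, {Q}; under {G} D still reaches {C,Q} ∋ C.
size 2: {G,Q}; under {G,Q} D still reaches {C} ∋ C.
D↔C cannot be blocked by any observed set — no back-door set.
{V}: (i) intercepts every directed D→C path; (ii) no back-door D→{V}; (iii) {D} blocks every back-door {V}→C. Front-door holds.
P(C|do(D)) = Σ_{V} P(V|D) Σ_{D'} P(C|V,D')P(D').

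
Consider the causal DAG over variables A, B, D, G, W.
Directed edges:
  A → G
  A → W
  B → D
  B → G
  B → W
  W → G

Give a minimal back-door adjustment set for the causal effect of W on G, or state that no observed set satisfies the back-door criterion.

desc(W)\{W}={G}; candidates ⊆ {A,B,D}.
size 0: {}; under {} W still reaches {A,B,D,G} ∋ G.
size 1: {A}, {B}, {D}; under {A} W still reaches {B,D,G} ∋ G.
{A,B}: W⊥G given {A,B} in G with W→· removed — back-door holds.

W→G: minimal back-door set {A, B}.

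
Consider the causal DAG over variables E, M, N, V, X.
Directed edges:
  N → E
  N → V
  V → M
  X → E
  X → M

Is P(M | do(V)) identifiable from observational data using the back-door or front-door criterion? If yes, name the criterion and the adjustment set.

desc(V)\{V}={M}; candidates ⊆ {E,N,X}.
∅: V⊥M given ∅ in G with V→· removed — back-door holds.
P(M|do(V)) = P(M|V) — no adjustment needed.

P(M|do(V)): backdoor, adjust for ∅.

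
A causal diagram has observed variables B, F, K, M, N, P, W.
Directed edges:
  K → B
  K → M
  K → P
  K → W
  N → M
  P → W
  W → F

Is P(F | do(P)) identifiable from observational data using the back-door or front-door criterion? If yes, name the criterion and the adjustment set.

P(F|do(P)): backdoor, adjust for {K}.

desc(P)\{P}={F,W}; candidates ⊆ {B,K,M,N}.
size 0: {}; under {} P still reaches {B,F,K,M,W} ∋ F.
{K}: P⊥F given {K} in G with P→· removed — back-door holds.
P(F|do(P)) = Σ_{K} P(F|P,K)·P(K).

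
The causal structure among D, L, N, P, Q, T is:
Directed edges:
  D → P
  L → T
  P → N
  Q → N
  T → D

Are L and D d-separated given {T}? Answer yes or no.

Yes — L ⊥ D | {T}.

Bayes-Ball from L | {T} reaches ∅.
D ∉ reach(L|{T}) ⇒ L ⊥ D | {T}.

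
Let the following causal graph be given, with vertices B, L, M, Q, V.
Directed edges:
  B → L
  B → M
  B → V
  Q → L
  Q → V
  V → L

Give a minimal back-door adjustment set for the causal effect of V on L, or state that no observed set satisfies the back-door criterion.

V→L: minimal back-door set {B, Q}.

desc(V)\{V}={L}; candidates ⊆ {B,M,Q}.
size 0: {}; under {} V still reaches {B,L,M,Q} ∋ L.
size 1: {B}, {M}, {Q}; under {B} V still reaches {L,Q} ∋ L.
{B,Q}: V⊥L given {B,Q} in G with V→· removed — back-door holds.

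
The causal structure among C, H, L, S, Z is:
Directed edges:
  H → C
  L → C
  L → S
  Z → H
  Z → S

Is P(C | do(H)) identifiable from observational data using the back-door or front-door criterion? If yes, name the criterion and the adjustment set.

P(C|do(H)): backdoor, adjust for ∅.

desc(H)\{H}={C}; candidates ⊆ {L,S,Z}.
∅: H⊥C given ∅ in G with H→· removed — back-door holds.
P(C|do(H)) = P(C|H) — no adjustment needed.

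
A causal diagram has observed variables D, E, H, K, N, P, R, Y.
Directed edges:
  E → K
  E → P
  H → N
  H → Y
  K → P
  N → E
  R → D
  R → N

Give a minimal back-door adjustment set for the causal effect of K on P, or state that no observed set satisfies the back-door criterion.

desc(K)\{K}={P}; candidates ⊆ {D,E,H,N,R,Y}.
size 0: {}; under {} K still reaches {D,E,H,N,P,R,Y} ∋ P.
{E}: K⊥P given {E} in G with K→· removed — back-door holds.

K→P: minimal back-door set {E}.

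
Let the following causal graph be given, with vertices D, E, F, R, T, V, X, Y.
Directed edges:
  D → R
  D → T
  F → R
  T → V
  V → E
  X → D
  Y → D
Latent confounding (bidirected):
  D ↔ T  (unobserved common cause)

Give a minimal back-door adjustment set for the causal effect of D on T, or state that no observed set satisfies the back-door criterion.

desc(D)\{D}={E,R,T,V}; candidates ⊆ {F,X,Y}.
D↔T: latent back-door arc(s) into D.
size 0: {}; under {} D still reaches {E,T,V,X,Y} ∋ T.
size 1: {F}, {X}, {Y}; under {F} D still reaches {E,T,V,X,Y} ∋ T.
size 2: {F,X}, {F,Y}, {X,Y}; under {F,X} D still reaches {E,T,V,Y} ∋ T.
D↔T cannot be blocked by any observed set — no back-door set.

D→T: no observed back-door set.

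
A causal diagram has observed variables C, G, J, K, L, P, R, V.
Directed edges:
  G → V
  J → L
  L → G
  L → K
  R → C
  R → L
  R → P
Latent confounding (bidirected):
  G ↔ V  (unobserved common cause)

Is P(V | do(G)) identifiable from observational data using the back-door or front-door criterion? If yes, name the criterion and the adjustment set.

desc(G)\{G}={V}; candidates ⊆ {C,J,K,L,P,R}.
G↔V: latent back-door arc(s) into G.
size 0: {}; under {} G still reaches {C,J,K,L,P,R,V} ∋ V.
size 1: {C}, {J}, {K} …(+3); under {C} G still reaches {J,K,L,P,R,V} ∋ V.
size 2: {C,J}, {C,K}, {C,L} …(+12); under {C,J} G still reaches {K,L,P,R,V} ∋ V.
G↔V cannot be blocked by any observed set — no back-door set.
No mediator lies on a directed G→…→V path.
Neither criterion identifies P(V|do(G)) in this graph.

P(V|do(G)): not identifiable (no BD/FD set).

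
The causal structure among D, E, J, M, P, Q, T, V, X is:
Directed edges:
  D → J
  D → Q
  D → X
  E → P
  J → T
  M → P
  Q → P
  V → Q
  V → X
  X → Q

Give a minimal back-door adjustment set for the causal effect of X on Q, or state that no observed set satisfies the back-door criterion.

X→Q: minimal back-door set {D, V}.

desc(X)\{X}={P,Q}; candidates ⊆ {D,E,J,M,T,V}.
size 0: {}; under {} X still reaches {D,J,P,Q,T,V} ∋ Q.
size 1: {D}, {E}, {J} …(+3); under {D} X still reaches {P,Q,V} ∋ Q.
{D,V}: X⊥Q given {D,V} in G with X→· removed — back-door holds.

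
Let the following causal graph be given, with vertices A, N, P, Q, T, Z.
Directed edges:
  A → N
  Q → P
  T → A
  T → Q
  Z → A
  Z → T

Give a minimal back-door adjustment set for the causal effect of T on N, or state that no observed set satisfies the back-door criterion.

desc(T)\{T}={A,N,P,Q}; candidates ⊆ {Z}.
size 0: {}; under {} T still reaches {A,N,Z} ∋ N.
{Z}: T⊥N given {Z} in G with T→· removed — back-door holds.

T→N: minimal back-door set {Z}.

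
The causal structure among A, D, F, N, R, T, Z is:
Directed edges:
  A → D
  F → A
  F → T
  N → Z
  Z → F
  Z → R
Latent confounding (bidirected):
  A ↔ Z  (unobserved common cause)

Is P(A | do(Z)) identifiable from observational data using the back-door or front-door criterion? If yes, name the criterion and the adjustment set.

P(A|do(Z)): frontdoor, adjust for {F}.

desc(Z)\{Z}={A,D,F,R,T}; candidates ⊆ {N}.
Z↔A: latent back-door arc(s) into Z.
size 0: {}; under {} Z still reaches {A,D,N} ∋ A.
size 1: {N}; under {N} Z still reaches {A,D} ∋ A.
Z↔A cannot be blocked by any observed set — no back-door set.
{F}: (i) intercepts every directed Z→A path; (ii) no back-door Z→{F}; (iii) {Z} blocks every back-door {F}→A. Front-door holds.
P(A|do(Z)) = Σ_{F} P(F|Z) Σ_{Z'} P(A|F,Z')P(Z').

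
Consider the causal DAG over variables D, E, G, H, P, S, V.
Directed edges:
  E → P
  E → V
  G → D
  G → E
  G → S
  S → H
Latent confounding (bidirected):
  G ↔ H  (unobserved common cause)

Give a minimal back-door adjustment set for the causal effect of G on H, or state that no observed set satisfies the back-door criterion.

G→H: no observed back-door set.

desc(G)\{G}={D,E,H,P,S,V}; candidates ⊆ {—}.
G↔H: latent back-door arc(s) into G.
size 0: {}; under {} G still reaches {H} ∋ H.
G↔H cannot be blocked by any observed set — no back-door set.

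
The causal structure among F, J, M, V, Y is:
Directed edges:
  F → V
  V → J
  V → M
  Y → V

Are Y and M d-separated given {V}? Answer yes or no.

Bayes-Ball from Y | {V} reaches {F}.
M ∉ reach(Y|{V}) ⇒ Y ⊥ M | {V}.

Yes — Y ⊥ M | {V}.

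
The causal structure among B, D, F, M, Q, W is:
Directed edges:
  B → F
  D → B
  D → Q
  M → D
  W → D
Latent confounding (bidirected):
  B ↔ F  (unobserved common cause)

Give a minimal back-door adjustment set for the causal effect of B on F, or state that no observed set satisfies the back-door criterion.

B→F: no observed back-door set.

desc(B)\{B}={F}; candidates ⊆ {D,M,Q,W}.
B↔F: latent back-door arc(s) into B.
size 0: {}; under {} B still reaches {D,F,M,Q,W} ∋ F.
size 1: {D}, {M}, {Q} …(+1); under {D} B still reaches {F} ∋ F.
size 2: {D,M}, {D,Q}, {D,W} …(+3); under {D,M} B still reaches {F} ∋ F.
B↔F cannot be blocked by any observed set — no back-door set.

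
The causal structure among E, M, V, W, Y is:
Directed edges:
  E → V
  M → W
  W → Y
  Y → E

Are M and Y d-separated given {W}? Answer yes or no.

Yes — M ⊥ Y | {W}.

Bayes-Ball from M | {W} reaches ∅.
Y ∉ reach(M|{W}) ⇒ M ⊥ Y | {W}.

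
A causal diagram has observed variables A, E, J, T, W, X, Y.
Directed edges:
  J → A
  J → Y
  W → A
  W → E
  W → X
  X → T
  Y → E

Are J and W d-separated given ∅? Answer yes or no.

Yes — J ⊥ W | ∅.

Bayes-Ball from J | ∅ reaches {A,E,Y}.
W ∉ reach(J|∅) ⇒ J ⊥ W | ∅.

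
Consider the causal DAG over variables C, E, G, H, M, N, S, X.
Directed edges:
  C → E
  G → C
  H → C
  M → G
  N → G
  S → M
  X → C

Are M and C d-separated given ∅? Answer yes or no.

No — M and C are d-connected given ∅.

Bayes-Ball from M | ∅ reaches {C,E,G,S}.
C ∈ reach(M|∅) ⇒ M ⊥̸ C | ∅.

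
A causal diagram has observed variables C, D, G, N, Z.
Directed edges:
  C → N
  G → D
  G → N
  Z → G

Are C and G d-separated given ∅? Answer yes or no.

Bayes-Ball from C | ∅ reaches {N}.
G ∉ reach(C|∅) ⇒ C ⊥ G | ∅.

Yes — C ⊥ G | ∅.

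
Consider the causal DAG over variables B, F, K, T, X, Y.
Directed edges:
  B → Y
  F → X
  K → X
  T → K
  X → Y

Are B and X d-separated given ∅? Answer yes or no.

Yes — B ⊥ X | ∅.

Bayes-Ball from B | ∅ reaches {Y}.
X ∉ reach(B|∅) ⇒ B ⊥ X | ∅.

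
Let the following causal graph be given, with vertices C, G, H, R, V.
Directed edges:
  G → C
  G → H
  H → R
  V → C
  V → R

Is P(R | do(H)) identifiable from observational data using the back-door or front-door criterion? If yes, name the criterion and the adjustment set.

P(R|do(H)): backdoor, adjust for ∅.

desc(H)\{H}={R}; candidates ⊆ {C,G,V}.
∅: H⊥R given ∅ in G with H→· removed — back-door holds.
P(R|do(H)) = P(R|H) — no adjustment needed.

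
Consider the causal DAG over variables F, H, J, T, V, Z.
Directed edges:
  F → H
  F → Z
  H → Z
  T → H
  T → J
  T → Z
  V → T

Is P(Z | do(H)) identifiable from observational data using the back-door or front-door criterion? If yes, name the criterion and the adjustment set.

desc(H)\{H}={Z}; candidates ⊆ {F,J,T,V}.
size 0: {}; under {} H still reaches {F,J,T,V,Z} ∋ Z.
size 1: {F}, {J}, {T} …(+1); under {F} H still reaches {J,T,V,Z} ∋ Z.
{F,T}: H⊥Z given {F,T} in G with H→· removed — back-door holds.
P(Z|do(H)) = Σ_{F,T} P(Z|H,F,T)·P(F,T).

P(Z|do(H)): backdoor, adjust for {F, T}.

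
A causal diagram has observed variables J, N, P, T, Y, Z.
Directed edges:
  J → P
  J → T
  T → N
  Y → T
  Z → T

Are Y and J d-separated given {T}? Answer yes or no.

Bayes-Ball from Y | {T} reaches {J,P,Z}.
J ∈ reach(Y|{T}) ⇒ Y ⊥̸ J | {T}.

No — Y and J are d-connected given {T}.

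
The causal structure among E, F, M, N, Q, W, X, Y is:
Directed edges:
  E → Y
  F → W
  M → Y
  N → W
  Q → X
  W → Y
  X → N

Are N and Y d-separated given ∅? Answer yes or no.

Bayes-Ball from N | ∅ reaches {Q,W,X,Y}.
Y ∈ reach(N|∅) ⇒ N ⊥̸ Y | ∅.

No — N and Y are d-connected given ∅.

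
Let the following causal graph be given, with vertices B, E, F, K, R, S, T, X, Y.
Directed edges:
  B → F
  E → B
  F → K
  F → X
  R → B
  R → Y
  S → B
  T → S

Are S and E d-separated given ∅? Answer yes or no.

Bayes-Ball from S | ∅ reaches {B,F,K,T,X}.
E ∉ reach(S|∅) ⇒ S ⊥ E | ∅.

Yes — S ⊥ E | ∅.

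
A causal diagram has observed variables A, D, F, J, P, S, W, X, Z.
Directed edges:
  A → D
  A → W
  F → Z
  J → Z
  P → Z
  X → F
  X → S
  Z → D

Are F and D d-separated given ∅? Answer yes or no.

No — F and D are d-connected given ∅.

Bayes-Ball from F | ∅ reaches {D,S,X,Z}.
D ∈ reach(F|∅) ⇒ F ⊥̸ D | ∅.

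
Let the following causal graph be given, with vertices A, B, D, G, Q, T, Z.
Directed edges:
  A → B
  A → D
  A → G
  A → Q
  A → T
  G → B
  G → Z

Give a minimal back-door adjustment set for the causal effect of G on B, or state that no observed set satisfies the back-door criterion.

G→B: minimal back-door set {A}.

desc(G)\{G}={B,Z}; candidates ⊆ {A,D,Q,T}.
size 0: {}; under {} G still reaches {A,B,D,Q,T} ∋ B.
{A}: G⊥B given {A} in G with G→· removed — back-door holds.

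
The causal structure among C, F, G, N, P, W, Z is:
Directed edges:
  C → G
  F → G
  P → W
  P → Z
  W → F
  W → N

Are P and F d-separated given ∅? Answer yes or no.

Bayes-Ball from P | ∅ reaches {F,G,N,W,Z}.
F ∈ reach(P|∅) ⇒ P ⊥̸ F | ∅.

No — P and F are d-connected given ∅.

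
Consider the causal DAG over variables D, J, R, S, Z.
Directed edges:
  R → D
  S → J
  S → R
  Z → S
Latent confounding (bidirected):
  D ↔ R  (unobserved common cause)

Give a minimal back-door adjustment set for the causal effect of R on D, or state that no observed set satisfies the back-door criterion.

desc(R)\{R}={D}; candidates ⊆ {J,S,Z}.
R↔D: latent back-door arc(s) into R.
size 0: {}; under {} R still reaches {D,J,S,Z} ∋ D.
size 1: {J}, {S}, {Z}; under {J} R still reaches {D,S,Z} ∋ D.
size 2: {J,S}, {J,Z}, {S,Z}; under {J,S} R still reaches {D} ∋ D.
R↔D cannot be blocked by any observed set — no back-door set.

R→D: no observed back-door set.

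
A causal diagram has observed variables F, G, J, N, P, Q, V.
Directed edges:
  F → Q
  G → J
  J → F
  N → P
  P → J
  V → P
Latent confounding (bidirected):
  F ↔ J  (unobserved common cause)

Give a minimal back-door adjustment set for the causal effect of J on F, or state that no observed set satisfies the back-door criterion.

J→F: no observed back-door set.

desc(J)\{J}={F,Q}; candidates ⊆ {G,N,P,V}.
J↔F: latent back-door arc(s) into J.
size 0: {}; under {} J still reaches {F,G,N,P,Q,V} ∋ F.
size 1: {G}, {N}, {P} …(+1); under {G} J still reaches {F,N,P,Q,V} ∋ F.
size 2: {G,N}, {G,P}, {G,V} …(+3); under {G,N} J still reaches {F,P,Q,V} ∋ F.
J↔F cannot be blocked by any observed set — no back-door set.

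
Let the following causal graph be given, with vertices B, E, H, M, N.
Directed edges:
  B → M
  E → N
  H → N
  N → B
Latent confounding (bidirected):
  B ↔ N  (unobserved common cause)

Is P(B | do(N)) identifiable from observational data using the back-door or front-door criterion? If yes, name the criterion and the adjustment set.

desc(N)\{N}={B,M}; candidates ⊆ {E,H}.
N↔B: latent back-door arc(s) into N.
size 0: {}; under {} N still reaches {B,E,H,M} ∋ B.
size 1: {E}, {H}; under {E} N still reaches {B,H,M} ∋ B.
size 2: {E,H}; under {E,H} N still reaches {B,M} ∋ B.
N↔B cannot be blocked by any observed set — no back-door set.
No mediator lies on a directed N→…→B path.
Neither criterion identifies P(B|do(N)) in this graph.

P(B|do(N)): not identifiable (no BD/FD set).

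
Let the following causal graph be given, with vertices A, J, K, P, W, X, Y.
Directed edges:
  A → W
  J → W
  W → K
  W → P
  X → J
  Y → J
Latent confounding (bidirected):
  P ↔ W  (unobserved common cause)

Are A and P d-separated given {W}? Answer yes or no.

Bayes-Ball from A | {W} reaches {J,P,X,Y}.
P ∈ reach(A|{W}) ⇒ A ⊥̸ P | {W}.

No — A and P are d-connected given {W}.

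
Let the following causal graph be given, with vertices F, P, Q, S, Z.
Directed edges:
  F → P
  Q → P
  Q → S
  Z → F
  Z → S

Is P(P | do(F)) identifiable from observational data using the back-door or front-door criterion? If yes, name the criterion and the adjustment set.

P(P|do(F)): backdoor, adjust for ∅.

desc(F)\{F}={P}; candidates ⊆ {Q,S,Z}.
∅: F⊥P given ∅ in G with F→· removed — back-door holds.
P(P|do(F)) = P(P|F) — no adjustment needed.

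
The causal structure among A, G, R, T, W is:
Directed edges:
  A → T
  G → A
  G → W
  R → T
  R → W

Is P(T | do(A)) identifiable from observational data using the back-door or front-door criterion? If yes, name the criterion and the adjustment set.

P(T|do(A)): backdoor, adjust for ∅.

desc(A)\{A}={T}; candidates ⊆ {G,R,W}.
∅: A⊥T given ∅ in G with A→· removed — back-door holds.
P(T|do(A)) = P(T|A) — no adjustment needed.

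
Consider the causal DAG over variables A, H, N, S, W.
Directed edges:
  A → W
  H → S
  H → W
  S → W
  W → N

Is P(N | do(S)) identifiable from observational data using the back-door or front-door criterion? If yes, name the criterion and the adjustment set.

P(N|do(S)): backdoor, adjust for {H}.

desc(S)\{S}={N,W}; candidates ⊆ {A,H}.
size 0: {}; under {} S still reaches {H,N,W} ∋ N.
{H}: S⊥N given {H} in G with S→· removed — back-door holds.
P(N|do(S)) = Σ_{H} P(N|S,H)·P(H).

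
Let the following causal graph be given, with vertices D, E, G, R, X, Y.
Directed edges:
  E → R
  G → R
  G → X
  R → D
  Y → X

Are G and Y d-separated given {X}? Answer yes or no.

No — G and Y are d-connected given {X}.

Bayes-Ball from G | {X} reaches {D,R,Y}.
Y ∈ reach(G|{X}) ⇒ G ⊥̸ Y | {X}.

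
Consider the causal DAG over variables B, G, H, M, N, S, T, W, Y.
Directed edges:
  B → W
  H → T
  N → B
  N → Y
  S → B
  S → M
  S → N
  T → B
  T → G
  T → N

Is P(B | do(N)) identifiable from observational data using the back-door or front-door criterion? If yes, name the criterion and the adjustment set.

P(B|do(N)): backdoor, adjust for {S, T}.

desc(N)\{N}={B,W,Y}; candidates ⊆ {G,H,M,S,T}.
size 0: {}; under {} N still reaches {B,G,H,M,S,T,W} ∋ B.
size 1: {G}, {H}, {M} …(+2); under {G} N still reaches {B,H,M,S,T,W} ∋ B.
{S,T}: N⊥B given {S,T} in G with N→· removed — back-door holds.
P(B|do(N)) = Σ_{S,T} P(B|N,S,T)·P(S,T).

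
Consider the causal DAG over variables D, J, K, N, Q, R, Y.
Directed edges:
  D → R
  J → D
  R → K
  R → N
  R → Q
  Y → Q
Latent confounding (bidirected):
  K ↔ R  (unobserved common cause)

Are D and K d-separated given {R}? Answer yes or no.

Bayes-Ball from D | {R} reaches {J,K}.
K ∈ reach(D|{R}) ⇒ D ⊥̸ K | {R}.

No — D and K are d-connected given {R}.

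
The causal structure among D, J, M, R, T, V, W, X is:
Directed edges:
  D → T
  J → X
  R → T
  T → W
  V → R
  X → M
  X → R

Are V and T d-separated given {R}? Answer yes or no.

Bayes-Ball from V | {R} reaches {J,M,X}.
T ∉ reach(V|{R}) ⇒ V ⊥ T | {R}.

Yes — V ⊥ T | {R}.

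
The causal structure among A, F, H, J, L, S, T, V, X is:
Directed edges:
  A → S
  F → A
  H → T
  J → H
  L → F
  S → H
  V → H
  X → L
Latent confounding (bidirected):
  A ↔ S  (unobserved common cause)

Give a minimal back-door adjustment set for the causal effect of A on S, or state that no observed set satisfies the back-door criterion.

A→S: no observed back-door set.

desc(A)\{A}={H,S,T}; candidates ⊆ {F,J,L,V,X}.
A↔S: latent back-door arc(s) into A.
size 0: {}; under {} A still reaches {F,H,L,S,T,X} ∋ S.
size 1: {F}, {J}, {L} …(+2); under {F} A still reaches {H,S,T} ∋ S.
size 2: {F,J}, {F,L}, {F,V} …(+7); under {F,J} A still reaches {H,S,T} ∋ S.
A↔S cannot be blocked by any observed set — no back-door set.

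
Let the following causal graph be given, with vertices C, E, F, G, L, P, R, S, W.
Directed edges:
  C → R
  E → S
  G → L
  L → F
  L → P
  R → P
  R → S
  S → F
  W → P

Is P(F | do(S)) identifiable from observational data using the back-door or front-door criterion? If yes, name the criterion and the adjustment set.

P(F|do(S)): backdoor, adjust for ∅.

desc(S)\{S}={F}; candidates ⊆ {C,E,G,L,P,R,W}.
∅: S⊥F given ∅ in G with S→· removed — back-door holds.
P(F|do(S)) = P(F|S) — no adjustment needed.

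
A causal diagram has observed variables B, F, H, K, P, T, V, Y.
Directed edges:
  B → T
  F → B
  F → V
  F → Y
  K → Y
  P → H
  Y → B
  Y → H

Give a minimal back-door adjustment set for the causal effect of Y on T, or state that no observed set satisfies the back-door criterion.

Y→T: minimal back-door set {F}.

desc(Y)\{Y}={B,H,T}; candidates ⊆ {F,K,P,V}.
size 0: {}; under {} Y still reaches {B,F,K,T,V} ∋ T.
{F}: Y⊥T given {F} in G with Y→· removed — back-door holds.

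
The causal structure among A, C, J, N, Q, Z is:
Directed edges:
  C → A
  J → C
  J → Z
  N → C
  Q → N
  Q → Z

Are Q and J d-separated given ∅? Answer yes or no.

Bayes-Ball from Q | ∅ reaches {A,C,N,Z}.
J ∉ reach(Q|∅) ⇒ Q ⊥ J | ∅.

Yes — Q ⊥ J | ∅.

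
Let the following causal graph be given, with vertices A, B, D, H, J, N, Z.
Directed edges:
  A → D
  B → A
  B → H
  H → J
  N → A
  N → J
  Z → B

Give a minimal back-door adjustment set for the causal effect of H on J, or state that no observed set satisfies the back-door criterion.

H→J: minimal back-door set ∅.

desc(H)\{H}={J}; candidates ⊆ {A,B,D,N,Z}.
∅: H⊥J given ∅ in G with H→· removed — back-door holds.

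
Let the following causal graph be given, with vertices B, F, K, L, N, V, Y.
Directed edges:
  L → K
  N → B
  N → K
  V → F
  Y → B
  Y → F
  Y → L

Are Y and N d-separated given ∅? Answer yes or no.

Bayes-Ball from Y | ∅ reaches {B,F,K,L}.
N ∉ reach(Y|∅) ⇒ Y ⊥ N | ∅.

Yes — Y ⊥ N | ∅.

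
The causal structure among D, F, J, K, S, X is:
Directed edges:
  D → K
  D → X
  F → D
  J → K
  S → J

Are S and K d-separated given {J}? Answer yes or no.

Bayes-Ball from S | {J} reaches ∅.
K ∉ reach(S|{J}) ⇒ S ⊥ K | {J}.

Yes — S ⊥ K | {J}.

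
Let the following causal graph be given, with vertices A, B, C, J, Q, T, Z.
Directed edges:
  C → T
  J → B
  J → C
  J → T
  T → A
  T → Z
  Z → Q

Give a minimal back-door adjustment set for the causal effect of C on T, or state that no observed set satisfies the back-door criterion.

C→T: minimal back-door set {J}.

desc(C)\{C}={A,Q,T,Z}; candidates ⊆ {B,J}.
size 0: {}; under {} C still reaches {A,B,J,Q,T,Z} ∋ T.
{J}: C⊥T given {J} in G with C→· removed — back-door holds.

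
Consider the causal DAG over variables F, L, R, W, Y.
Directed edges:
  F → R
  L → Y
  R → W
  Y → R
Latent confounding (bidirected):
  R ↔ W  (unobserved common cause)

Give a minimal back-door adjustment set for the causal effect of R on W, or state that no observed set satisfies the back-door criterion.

R→W: no observed back-door set.

desc(R)\{R}={W}; candidates ⊆ {F,L,Y}.
R↔W: latent back-door arc(s) into R.
size 0: {}; under {} R still reaches {F,L,W,Y} ∋ W.
size 1: {F}, {L}, {Y}; under {F} R still reaches {L,W,Y} ∋ W.
size 2: {F,L}, {F,Y}, {L,Y}; under {F,L} R still reaches {W,Y} ∋ W.
R↔W cannot be blocked by any observed set — no back-door set.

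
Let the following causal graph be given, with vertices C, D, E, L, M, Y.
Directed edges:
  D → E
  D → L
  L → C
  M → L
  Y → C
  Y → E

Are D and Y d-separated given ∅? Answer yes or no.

Yes — D ⊥ Y | ∅.

Bayes-Ball from D | ∅ reaches {C,E,L}.
Y ∉ reach(D|∅) ⇒ D ⊥ Y | ∅.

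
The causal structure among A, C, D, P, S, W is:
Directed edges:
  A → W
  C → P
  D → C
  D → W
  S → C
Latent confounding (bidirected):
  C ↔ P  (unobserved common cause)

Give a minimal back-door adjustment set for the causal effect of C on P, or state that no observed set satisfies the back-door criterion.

desc(C)\{C}={P}; candidates ⊆ {A,D,S,W}.
C↔P: latent back-door arc(s) into C.
size 0: {}; under {} C still reaches {D,P,S,W} ∋ P.
size 1: {A}, {D}, {S} …(+1); under {A} C still reaches {D,P,S,W} ∋ P.
size 2: {A,D}, {A,S}, {A,W} …(+3); under {A,D} C still reaches {P,S} ∋ P.
C↔P cannot be blocked by any observed set — no back-door set.

C→P: no observed back-door set.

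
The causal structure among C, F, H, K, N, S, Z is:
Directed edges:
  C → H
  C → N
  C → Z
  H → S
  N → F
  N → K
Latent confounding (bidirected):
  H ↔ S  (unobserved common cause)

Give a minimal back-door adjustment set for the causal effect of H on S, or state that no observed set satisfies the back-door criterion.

desc(H)\{H}={S}; candidates ⊆ {C,F,K,N,Z}.
H↔S: latent back-door arc(s) into H.
size 0: {}; under {} H still reaches {C,F,K,N,S,Z} ∋ S.
size 1: {C}, {F}, {K} …(+2); under {C} H still reaches {S} ∋ S.
size 2: {C,F}, {C,K}, {C,N} …(+7); under {C,F} H still reaches {S} ∋ S.
H↔S cannot be blocked by any observed set — no back-door set.

H→S: no observed back-door set.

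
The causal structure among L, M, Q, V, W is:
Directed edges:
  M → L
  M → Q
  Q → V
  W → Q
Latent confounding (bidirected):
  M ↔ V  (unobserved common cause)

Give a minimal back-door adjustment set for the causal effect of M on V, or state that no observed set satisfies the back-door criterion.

M→V: no observed back-door set.

desc(M)\{M}={L,Q,V}; candidates ⊆ {W}.
M↔V: latent back-door arc(s) into M.
size 0: {}; under {} M still reaches {V} ∋ V.
size 1: {W}; under {W} M still reaches {V} ∋ V.
M↔V cannot be blocked by any observed set — no back-door set.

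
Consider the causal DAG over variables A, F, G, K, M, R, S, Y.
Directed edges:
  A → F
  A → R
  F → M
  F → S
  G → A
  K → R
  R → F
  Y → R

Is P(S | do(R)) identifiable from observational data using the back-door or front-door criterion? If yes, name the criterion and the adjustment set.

P(S|do(R)): backdoor, adjust for {A}.

desc(R)\{R}={F,M,S}; candidates ⊆ {A,G,K,Y}.
size 0: {}; under {} R still reaches {A,F,G,K,M,S,Y} ∋ S.
{A}: R⊥S given {A} in G with R→· removed — back-door holds.
P(S|do(R)) = Σ_{A} P(S|R,A)·P(A).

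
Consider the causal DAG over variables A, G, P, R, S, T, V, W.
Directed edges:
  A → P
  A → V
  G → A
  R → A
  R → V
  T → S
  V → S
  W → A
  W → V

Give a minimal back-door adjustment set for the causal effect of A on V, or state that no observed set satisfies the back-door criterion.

A→V: minimal back-door set {R, W}.

desc(A)\{A}={P,S,V}; candidates ⊆ {G,R,T,W}.
size 0: {}; under {} A still reaches {G,R,S,V,W} ∋ V.
size 1: {G}, {R}, {T} …(+1); under {G} A still reaches {R,S,V,W} ∋ V.
{R,W}: A⊥V given {R,W} in G with A→· removed — back-door holds.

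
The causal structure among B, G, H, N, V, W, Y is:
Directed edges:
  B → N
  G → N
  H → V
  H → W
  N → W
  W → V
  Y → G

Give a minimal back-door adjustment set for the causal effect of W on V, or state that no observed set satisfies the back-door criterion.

W→V: minimal back-door set {H}.

desc(W)\{W}={V}; candidates ⊆ {B,G,H,N,Y}.
size 0: {}; under {} W still reaches {B,G,H,N,V,Y} ∋ V.
{H}: W⊥V given {H} in G with W→· removed — back-door holds.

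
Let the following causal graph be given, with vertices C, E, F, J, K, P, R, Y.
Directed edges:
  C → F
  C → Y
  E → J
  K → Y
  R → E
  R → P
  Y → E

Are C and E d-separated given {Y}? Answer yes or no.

Yes — C ⊥ E | {Y}.

Bayes-Ball from C | {Y} reaches {F,K}.
E ∉ reach(C|{Y}) ⇒ C ⊥ E | {Y}.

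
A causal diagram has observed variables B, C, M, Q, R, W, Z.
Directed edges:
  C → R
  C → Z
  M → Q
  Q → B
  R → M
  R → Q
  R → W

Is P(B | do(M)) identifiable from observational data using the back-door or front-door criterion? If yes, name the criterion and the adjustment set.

P(B|do(M)): backdoor, adjust for {R}.

desc(M)\{M}={B,Q}; candidates ⊆ {C,R,W,Z}.
size 0: {}; under {} M still reaches {B,C,Q,R,W,Z} ∋ B.
{R}: M⊥B given {R} in G with M→· removed — back-door holds.
P(B|do(M)) = Σ_{R} P(B|M,R)·P(R).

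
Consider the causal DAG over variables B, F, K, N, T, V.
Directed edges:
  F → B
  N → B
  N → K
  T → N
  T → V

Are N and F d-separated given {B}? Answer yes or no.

No — N and F are d-connected given {B}.

Bayes-Ball from N | {B} reaches {F,K,T,V}.
F ∈ reach(N|{B}) ⇒ N ⊥̸ F | {B}.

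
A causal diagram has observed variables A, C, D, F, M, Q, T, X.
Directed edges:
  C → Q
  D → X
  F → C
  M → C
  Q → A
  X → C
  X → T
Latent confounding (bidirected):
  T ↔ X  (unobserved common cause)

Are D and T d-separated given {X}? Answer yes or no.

Bayes-Ball from D | {X} reaches {T}.
T ∈ reach(D|{X}) ⇒ D ⊥̸ T | {X}.

No — D and T are d-connected given {X}.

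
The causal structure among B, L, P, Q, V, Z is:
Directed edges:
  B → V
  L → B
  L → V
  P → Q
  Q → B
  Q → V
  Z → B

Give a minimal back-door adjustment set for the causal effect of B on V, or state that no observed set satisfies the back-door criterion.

B→V: minimal back-door set {L, Q}.

desc(B)\{B}={V}; candidates ⊆ {L,P,Q,Z}.
size 0: {}; under {} B still reaches {L,P,Q,V,Z} ∋ V.
size 1: {L}, {P}, {Q} …(+1); under {L} B still reaches {P,Q,V,Z} ∋ V.
{L,Q}: B⊥V given {L,Q} in G with B→· removed — back-door holds.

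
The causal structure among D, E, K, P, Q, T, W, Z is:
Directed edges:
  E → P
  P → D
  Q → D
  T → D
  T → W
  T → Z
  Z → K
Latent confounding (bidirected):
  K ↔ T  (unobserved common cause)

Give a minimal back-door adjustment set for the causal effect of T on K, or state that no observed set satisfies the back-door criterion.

T→K: no observed back-door set.

desc(T)\{T}={D,K,W,Z}; candidates ⊆ {E,P,Q}.
T↔K: latent back-door arc(s) into T.
size 0: {}; under {} T still reaches {K} ∋ K.
size 1: {E}, {P}, {Q}; under {E} T still reaches {K} ∋ K.
size 2: {E,P}, {E,Q}, {P,Q}; under {E,P} T still reaches {K} ∋ K.
T↔K cannot be blocked by any observed set — no back-door set.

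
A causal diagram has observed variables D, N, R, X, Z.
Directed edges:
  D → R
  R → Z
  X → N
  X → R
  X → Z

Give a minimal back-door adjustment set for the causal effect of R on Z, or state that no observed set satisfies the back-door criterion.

desc(R)\{R}={Z}; candidates ⊆ {D,N,X}.
size 0: {}; under {} R still reaches {D,N,X,Z} ∋ Z.
{X}: R⊥Z given {X} in G with R→· removed — back-door holds.

R→Z: minimal back-door set {X}.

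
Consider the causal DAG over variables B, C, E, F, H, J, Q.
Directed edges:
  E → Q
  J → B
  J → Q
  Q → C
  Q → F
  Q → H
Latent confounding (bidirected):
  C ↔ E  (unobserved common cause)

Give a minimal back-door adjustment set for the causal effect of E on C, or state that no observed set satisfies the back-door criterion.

desc(E)\{E}={C,F,H,Q}; candidates ⊆ {B,J}.
E↔C: latent back-door arc(s) into E.
size 0: {}; under {} E still reaches {C} ∋ C.
size 1: {B}, {J}; under {B} E still reaches {C} ∋ C.
size 2: {B,J}; under {B,J} E still reaches {C} ∋ C.
E↔C cannot be blocked by any observed set — no back-door set.

E→C: no observed back-door set.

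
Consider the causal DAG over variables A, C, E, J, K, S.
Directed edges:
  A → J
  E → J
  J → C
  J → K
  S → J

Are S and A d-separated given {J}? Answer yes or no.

Bayes-Ball from S | {J} reaches {A,E}.
A ∈ reach(S|{J}) ⇒ S ⊥̸ A | {J}.

No — S and A are d-connected given {J}.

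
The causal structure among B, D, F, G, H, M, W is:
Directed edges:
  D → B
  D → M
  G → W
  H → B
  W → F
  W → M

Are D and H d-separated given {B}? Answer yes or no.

Bayes-Ball from D | {B} reaches {H,M}.
H ∈ reach(D|{B}) ⇒ D ⊥̸ H | {B}.

No — D and H are d-connected given {B}.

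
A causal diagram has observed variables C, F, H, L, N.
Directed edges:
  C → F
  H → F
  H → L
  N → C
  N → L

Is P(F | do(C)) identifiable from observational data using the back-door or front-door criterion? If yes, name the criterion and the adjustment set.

P(F|do(C)): backdoor, adjust for ∅.

desc(C)\{C}={F}; candidates ⊆ {H,L,N}.
∅: C⊥F given ∅ in G with C→· removed — back-door holds.
P(F|do(C)) = P(F|C) — no adjustment needed.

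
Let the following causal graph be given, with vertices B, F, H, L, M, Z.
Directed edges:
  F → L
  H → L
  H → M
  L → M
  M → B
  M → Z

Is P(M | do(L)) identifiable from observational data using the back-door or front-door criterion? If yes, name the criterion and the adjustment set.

P(M|do(L)): backdoor, adjust for {H}.

desc(L)\{L}={B,M,Z}; candidates ⊆ {F,H}.
size 0: {}; under {} L still reaches {B,F,H,M,Z} ∋ M.
{H}: L⊥M given {H} in G with L→· removed — back-door holds.
P(M|do(L)) = Σ_{H} P(M|L,H)·P(H).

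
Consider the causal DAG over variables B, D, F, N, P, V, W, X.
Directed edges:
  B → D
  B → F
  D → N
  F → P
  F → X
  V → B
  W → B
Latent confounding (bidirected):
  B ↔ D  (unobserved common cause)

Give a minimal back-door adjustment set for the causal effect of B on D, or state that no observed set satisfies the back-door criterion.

B→D: no observed back-door set.

desc(B)\{B}={D,F,N,P,X}; candidates ⊆ {V,W}.
B↔D: latent back-door arc(s) into B.
size 0: {}; under {} B still reaches {D,N,V,W} ∋ D.
size 1: {V}, {W}; under {V} B still reaches {D,N,W} ∋ D.
size 2: {V,W}; under {V,W} B still reaches {D,N} ∋ D.
B↔D cannot be blocked by any observed set — no back-door set.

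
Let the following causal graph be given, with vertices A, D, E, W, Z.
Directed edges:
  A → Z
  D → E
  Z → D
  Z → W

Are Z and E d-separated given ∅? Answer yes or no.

No — Z and E are d-connected given ∅.

Bayes-Ball from Z | ∅ reaches {A,D,E,W}.
E ∈ reach(Z|∅) ⇒ Z ⊥̸ E | ∅.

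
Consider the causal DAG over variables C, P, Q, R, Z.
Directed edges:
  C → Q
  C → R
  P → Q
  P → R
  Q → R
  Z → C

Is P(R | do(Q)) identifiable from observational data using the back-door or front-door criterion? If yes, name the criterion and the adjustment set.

P(R|do(Q)): backdoor, adjust for {C, P}.

desc(Q)\{Q}={R}; candidates ⊆ {C,P,Z}.
size 0: {}; under {} Q still reaches {C,P,R,Z} ∋ R.
size 1: {C}, {P}, {Z}; under {C} Q still reaches {P,R} ∋ R.
{C,P}: Q⊥R given {C,P} in G with Q→· removed — back-door holds.
P(R|do(Q)) = Σ_{C,P} P(R|Q,C,P)·P(C,P).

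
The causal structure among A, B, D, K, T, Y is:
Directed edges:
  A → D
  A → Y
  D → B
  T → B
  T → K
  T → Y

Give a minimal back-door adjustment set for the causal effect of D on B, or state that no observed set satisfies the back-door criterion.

D→B: minimal back-door set ∅.

desc(D)\{D}={B}; candidates ⊆ {A,K,T,Y}.
∅: D⊥B given ∅ in G with D→· removed — back-door holds.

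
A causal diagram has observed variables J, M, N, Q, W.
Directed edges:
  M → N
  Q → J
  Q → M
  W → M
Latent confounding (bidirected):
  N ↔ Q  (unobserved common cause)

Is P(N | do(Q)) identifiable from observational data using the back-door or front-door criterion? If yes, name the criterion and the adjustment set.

desc(Q)\{Q}={J,M,N}; candidates ⊆ {W}.
Q↔N: latent back-door arc(s) into Q.
size 0: {}; under {} Q still reaches {N} ∋ N.
size 1: {W}; under {W} Q still reaches {N} ∋ N.
Q↔N cannot be blocked by any observed set — no back-door set.
{M}: (i) intercepts every directed Q→N path; (ii) no back-door Q→{M}; (iii) {Q} blocks every back-door {M}→N. Front-door holds.
P(N|do(Q)) = Σ_{M} P(M|Q) Σ_{Q'} P(N|M,Q')P(Q').

P(N|do(Q)): frontdoor, adjust for {M}.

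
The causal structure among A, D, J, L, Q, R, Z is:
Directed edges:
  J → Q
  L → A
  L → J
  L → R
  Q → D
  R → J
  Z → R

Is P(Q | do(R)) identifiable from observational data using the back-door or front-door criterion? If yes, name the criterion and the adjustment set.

desc(R)\{R}={D,J,Q}; candidates ⊆ {A,L,Z}.
size 0: {}; under {} R still reaches {A,D,J,L,Q,Z} ∋ Q.
{L}: R⊥Q given {L} in G with R→· removed — back-door holds.
P(Q|do(R)) = Σ_{L} P(Q|R,L)·P(L).

P(Q|do(R)): backdoor, adjust for {L}.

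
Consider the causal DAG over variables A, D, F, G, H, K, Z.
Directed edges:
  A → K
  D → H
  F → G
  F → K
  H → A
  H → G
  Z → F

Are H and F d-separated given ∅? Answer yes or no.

Bayes-Ball from H | ∅ reaches {A,D,G,K}.
F ∉ reach(H|∅) ⇒ H ⊥ F | ∅.

Yes — H ⊥ F | ∅.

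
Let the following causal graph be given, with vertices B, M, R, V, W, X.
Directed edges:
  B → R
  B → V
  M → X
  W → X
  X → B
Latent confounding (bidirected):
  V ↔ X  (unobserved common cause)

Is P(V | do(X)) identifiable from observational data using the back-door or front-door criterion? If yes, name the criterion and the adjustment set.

desc(X)\{X}={B,R,V}; candidates ⊆ {M,W}.
X↔V: latent back-door arc(s) into X.
size 0: {}; under {} X still reaches {M,V,W} ∋ V.
size 1: {M}, {W}; under {M} X still reaches {V,W} ∋ V.
size 2: {M,W}; under {M,W} X still reaches {V} ∋ V.
X↔V cannot be blocked by any observed set — no back-door set.
{B}: (i) intercepts every directed X→V path; (ii) no back-door X→{B}; (iii) {X} blocks every back-door {B}→V. Front-door holds.
P(V|do(X)) = Σ_{B} P(B|X) Σ_{X'} P(V|B,X')P(X').

P(V|do(X)): frontdoor, adjust for {B}.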